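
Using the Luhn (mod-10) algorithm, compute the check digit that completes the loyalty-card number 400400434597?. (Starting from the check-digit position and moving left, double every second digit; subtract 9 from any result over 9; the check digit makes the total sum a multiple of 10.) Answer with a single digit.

Partial digits right→left: 7 9 5 4 3 4 0 0 4 0 0 4
Double every second digit counting from the check-digit position (so the 1st, 3rd, 5th, ... of the partial from the right).
  doubled (with −9 where >9): 5 1 6 0 8 0 → sum 20
  kept as-is: 9 4 4 0 0 4 → sum 21
Total = 20 + 21 = 41.
Check digit = (10 − (41 mod 10)) mod 10 = 9.

9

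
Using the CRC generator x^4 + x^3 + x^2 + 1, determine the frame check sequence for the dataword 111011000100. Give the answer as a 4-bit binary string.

Append 4 zeros: 1110110001000000. Divide by 11101 (XOR where the leading bit is 1):
  pos 0: 11101 XOR 11101 = 00000
  pos 5: 10001 XOR 11101 = 01100
  pos 6: 11000 XOR 11101 = 00101
  pos 8: 10100 XOR 11101 = 01001
  pos 9: 10010 XOR 11101 = 01111
  pos 10: 11110 XOR 11101 = 00011
Remainder (last 4 bits) = 0110. This is the CRC / FCS.

0110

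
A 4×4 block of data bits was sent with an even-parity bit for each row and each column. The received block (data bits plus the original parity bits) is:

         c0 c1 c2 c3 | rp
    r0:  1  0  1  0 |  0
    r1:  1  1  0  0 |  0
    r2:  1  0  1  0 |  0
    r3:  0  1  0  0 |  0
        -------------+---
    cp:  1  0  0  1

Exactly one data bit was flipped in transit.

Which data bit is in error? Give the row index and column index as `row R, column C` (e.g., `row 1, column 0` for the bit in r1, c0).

Recompute each row's even parity and compare to rp:
  r0: data parity 0, sent rp 0 → ok
  r1: data parity 0, sent rp 0 → ok
  r2: data parity 0, sent rp 0 → ok
  r3: data parity 1, sent rp 0 → mismatch
Recompute each column's even parity and compare to cp:
  c0: data parity 1, sent cp 1 → ok
  c1: data parity 0, sent cp 0 → ok
  c2: data parity 0, sent cp 0 → ok
  c3: data parity 0, sent cp 1 → mismatch
Exactly one row (r3) and one column (c3) fail → the flipped bit is at their intersection.

row 3, column 3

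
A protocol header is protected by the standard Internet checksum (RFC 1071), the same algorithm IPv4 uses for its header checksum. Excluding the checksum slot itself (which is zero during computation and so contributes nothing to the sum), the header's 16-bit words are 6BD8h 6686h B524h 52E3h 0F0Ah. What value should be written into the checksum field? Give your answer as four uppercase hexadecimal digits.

168F

One's-complement addition (fold any carry out of bit 15 back into bit 0):
  0x6BD8 + 0x6686 = 0x0D25E
  0xD25E + 0xB524 = 0x18782 → wrap carry → 0x8783
  0x8783 + 0x52E3 = 0x0DA66
  0xDA66 + 0x0F0A = 0x0E970
One's-complement sum = 0xE970.
Checksum = ~0xE970 & 0xFFFF = 0x168F.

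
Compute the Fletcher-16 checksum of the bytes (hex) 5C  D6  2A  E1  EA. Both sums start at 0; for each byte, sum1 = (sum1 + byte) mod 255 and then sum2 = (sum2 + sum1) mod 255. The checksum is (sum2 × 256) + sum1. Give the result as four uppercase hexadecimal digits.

562A

Running sums (mod 255):
  after byte 0 (5C): sum1=92, sum2=92
  after byte 1 (D6): sum1=51, sum2=143
  after byte 2 (2A): sum1=93, sum2=236
  after byte 3 (E1): sum1=63, sum2=44
  after byte 4 (EA): sum1=42, sum2=86
Checksum = sum2·256 + sum1 = 86·256 + 42 = 22058 = 0x562A.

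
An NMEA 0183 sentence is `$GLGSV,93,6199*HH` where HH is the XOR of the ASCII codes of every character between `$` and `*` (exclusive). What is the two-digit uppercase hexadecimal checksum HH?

44

XOR the ASCII codes of the payload characters:
  'G' = 0x47 → acc = 0x47
  'L' = 0x4C → acc = 0x0B
  'G' = 0x47 → acc = 0x4C
  'S' = 0x53 → acc = 0x1F
  'V' = 0x56 → acc = 0x49
  ',' = 0x2C → acc = 0x65
  '9' = 0x39 → acc = 0x5C
  '3' = 0x33 → acc = 0x6F
  ',' = 0x2C → acc = 0x43
  '6' = 0x36 → acc = 0x75
  '1' = 0x31 → acc = 0x44
  '9' = 0x39 → acc = 0x7D
  '9' = 0x39 → acc = 0x44
Checksum = 0x44.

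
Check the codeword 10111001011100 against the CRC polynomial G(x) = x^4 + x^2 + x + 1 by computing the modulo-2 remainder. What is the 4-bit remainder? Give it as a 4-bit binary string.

Modulo-2 division of 10111001011100 by 10111:
  pos 0: 10111 XOR 10111 = 00000
  pos 7: 10111 XOR 10111 = 00000
Remainder = 0000 (zero — the frame passes the CRC check).

0000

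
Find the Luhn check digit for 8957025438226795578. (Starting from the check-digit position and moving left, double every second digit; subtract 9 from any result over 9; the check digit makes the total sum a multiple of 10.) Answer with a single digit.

Partial digits right→left: 8 7 5 5 9 7 6 2 2 8 3 4 5 2 0 7 5 9 8
Double every second digit counting from the check-digit position (so the 1st, 3rd, 5th, ... of the partial from the right).
  doubled (with −9 where >9): 7 1 9 3 4 6 1 0 1 7 → sum 39
  kept as-is: 7 5 7 2 8 4 2 7 9 → sum 51
Total = 39 + 51 = 90.
Check digit = (10 − (90 mod 10)) mod 10 = 0.

0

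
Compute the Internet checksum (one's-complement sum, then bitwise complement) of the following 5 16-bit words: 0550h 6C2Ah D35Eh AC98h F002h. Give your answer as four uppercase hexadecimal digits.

One's-complement addition (fold any carry out of bit 15 back into bit 0):
  0x0550 + 0x6C2A = 0x0717A
  0x717A + 0xD35E = 0x144D8 → wrap carry → 0x44D9
  0x44D9 + 0xAC98 = 0x0F171
  0xF171 + 0xF002 = 0x1E173 → wrap carry → 0xE174
One's-complement sum = 0xE174.
Checksum = ~0xE174 & 0xFFFF = 0x1E8B.

1E8B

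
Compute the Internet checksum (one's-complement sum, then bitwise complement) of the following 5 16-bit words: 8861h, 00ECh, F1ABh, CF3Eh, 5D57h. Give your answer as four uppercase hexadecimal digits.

One's-complement addition (fold any carry out of bit 15 back into bit 0):
  0x8861 + 0x00EC = 0x0894D
  0x894D + 0xF1AB = 0x17AF8 → wrap carry → 0x7AF9
  0x7AF9 + 0xCF3E = 0x14A37 → wrap carry → 0x4A38
  0x4A38 + 0x5D57 = 0x0A78F
One's-complement sum = 0xA78F.
Checksum = ~0xA78F & 0xFFFF = 0x5870.

5870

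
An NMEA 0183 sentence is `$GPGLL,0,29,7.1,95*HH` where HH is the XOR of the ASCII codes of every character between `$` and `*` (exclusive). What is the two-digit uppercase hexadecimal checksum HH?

4F

XOR the ASCII codes of the payload characters:
  'G' = 0x47 → acc = 0x47
  'P' = 0x50 → acc = 0x17
  'G' = 0x47 → acc = 0x50
  'L' = 0x4C → acc = 0x1C
  'L' = 0x4C → acc = 0x50
  ',' = 0x2C → acc = 0x7C
  '0' = 0x30 → acc = 0x4C
  ',' = 0x2C → acc = 0x60
  '2' = 0x32 → acc = 0x52
  '9' = 0x39 → acc = 0x6B
  ',' = 0x2C → acc = 0x47
  '7' = 0x37 → acc = 0x70
  '.' = 0x2E → acc = 0x5E
  '1' = 0x31 → acc = 0x6F
  ',' = 0x2C → acc = 0x43
  '9' = 0x39 → acc = 0x7A
  '5' = 0x35 → acc = 0x4F
Checksum = 0x4F.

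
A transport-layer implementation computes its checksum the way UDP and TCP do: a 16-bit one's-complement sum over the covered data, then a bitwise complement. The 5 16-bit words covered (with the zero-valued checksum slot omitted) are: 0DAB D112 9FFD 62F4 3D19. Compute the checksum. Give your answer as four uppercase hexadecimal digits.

E136

One's-complement addition (fold any carry out of bit 15 back into bit 0):
  0x0DAB + 0xD112 = 0x0DEBD
  0xDEBD + 0x9FFD = 0x17EBA → wrap carry → 0x7EBB
  0x7EBB + 0x62F4 = 0x0E1AF
  0xE1AF + 0x3D19 = 0x11EC8 → wrap carry → 0x1EC9
One's-complement sum = 0x1EC9.
Checksum = ~0x1EC9 & 0xFFFF = 0xE136.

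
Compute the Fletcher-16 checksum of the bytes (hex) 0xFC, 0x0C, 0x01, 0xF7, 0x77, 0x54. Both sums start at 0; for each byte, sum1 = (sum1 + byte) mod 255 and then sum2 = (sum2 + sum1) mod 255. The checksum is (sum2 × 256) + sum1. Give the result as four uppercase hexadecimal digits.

Running sums (mod 255):
  after byte 0 (0xFC): sum1=252, sum2=252
  after byte 1 (0x0C): sum1=9, sum2=6
  after byte 2 (0x01): sum1=10, sum2=16
  after byte 3 (0xF7): sum1=2, sum2=18
  after byte 4 (0x77): sum1=121, sum2=139
  after byte 5 (0x54): sum1=205, sum2=89
Checksum = sum2·256 + sum1 = 89·256 + 205 = 22989 = 0x59CD.

59CD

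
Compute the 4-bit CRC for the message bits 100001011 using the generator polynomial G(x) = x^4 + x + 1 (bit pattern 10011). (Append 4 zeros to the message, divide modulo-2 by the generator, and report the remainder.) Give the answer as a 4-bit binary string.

Append 4 zeros: 1000010110000. Divide by 10011 (XOR where the leading bit is 1):
  pos 0: 10000 XOR 10011 = 00011
  pos 3: 11101 XOR 10011 = 01110
  pos 4: 11101 XOR 10011 = 01110
  pos 5: 11100 XOR 10011 = 01111
  pos 6: 11110 XOR 10011 = 01101
  pos 7: 11010 XOR 10011 = 01001
  pos 8: 10010 XOR 10011 = 00001
Remainder (last 4 bits) = 0001. This is the CRC / FCS.

0001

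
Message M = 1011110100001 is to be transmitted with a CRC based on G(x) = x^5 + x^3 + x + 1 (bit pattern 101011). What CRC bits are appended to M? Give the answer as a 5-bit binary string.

Append 5 zeros: 101111010000100000. Divide by 101011 (XOR where the leading bit is 1):
  pos 0: 101111 XOR 101011 = 000100
  pos 3: 100010 XOR 101011 = 001001
  pos 5: 100100 XOR 101011 = 001111
  pos 7: 111101 XOR 101011 = 010110
  pos 8: 101100 XOR 101011 = 000111
  pos 11: 111000 XOR 101011 = 010011
  pos 12: 100110 XOR 101011 = 001101
Remainder (last 5 bits) = 01101. This is the CRC / FCS.

01101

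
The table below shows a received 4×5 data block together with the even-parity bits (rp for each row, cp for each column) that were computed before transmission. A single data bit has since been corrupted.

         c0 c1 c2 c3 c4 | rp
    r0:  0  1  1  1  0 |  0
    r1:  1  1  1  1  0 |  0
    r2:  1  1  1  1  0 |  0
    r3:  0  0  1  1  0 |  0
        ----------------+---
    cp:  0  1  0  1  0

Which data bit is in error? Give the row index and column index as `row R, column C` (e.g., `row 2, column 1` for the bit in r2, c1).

row 0, column 3

Recompute each row's even parity and compare to rp:
  r0: data parity 1, sent rp 0 → mismatch
  r1: data parity 0, sent rp 0 → ok
  r2: data parity 0, sent rp 0 → ok
  r3: data parity 0, sent rp 0 → ok
Recompute each column's even parity and compare to cp:
  c0: data parity 0, sent cp 0 → ok
  c1: data parity 1, sent cp 1 → ok
  c2: data parity 0, sent cp 0 → ok
  c3: data parity 0, sent cp 1 → mismatch
  c4: data parity 0, sent cp 0 → ok
Exactly one row (r0) and one column (c3) fail → the flipped bit is at their intersection.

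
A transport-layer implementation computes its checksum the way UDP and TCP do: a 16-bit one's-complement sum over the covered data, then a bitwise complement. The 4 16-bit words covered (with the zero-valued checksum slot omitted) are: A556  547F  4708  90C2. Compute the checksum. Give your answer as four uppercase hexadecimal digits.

2E5F

One's-complement addition (fold any carry out of bit 15 back into bit 0):
  0xA556 + 0x547F = 0x0F9D5
  0xF9D5 + 0x4708 = 0x140DD → wrap carry → 0x40DE
  0x40DE + 0x90C2 = 0x0D1A0
One's-complement sum = 0xD1A0.
Checksum = ~0xD1A0 & 0xFFFF = 0x2E5F.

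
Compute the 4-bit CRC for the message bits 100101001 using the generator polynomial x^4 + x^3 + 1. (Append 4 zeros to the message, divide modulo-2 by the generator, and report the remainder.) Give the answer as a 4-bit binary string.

Append 4 zeros: 1001010010000. Divide by 11001 (XOR where the leading bit is 1):
  pos 0: 10010 XOR 11001 = 01011
  pos 1: 10111 XOR 11001 = 01110
  pos 2: 11100 XOR 11001 = 00101
  pos 4: 10101 XOR 11001 = 01100
  pos 5: 11000 XOR 11001 = 00001
Remainder (last 4 bits) = 1000. This is the CRC / FCS.

1000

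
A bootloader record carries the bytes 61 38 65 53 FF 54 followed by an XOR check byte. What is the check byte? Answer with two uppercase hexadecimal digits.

C4

XOR the bytes together:
  start with 0x61
  0x61 ⊕ 0x38 = 0x59
  0x59 ⊕ 0x65 = 0x3C
  0x3C ⊕ 0x53 = 0x6F
  0x6F ⊕ 0xFF = 0x90
  0x90 ⊕ 0x54 = 0xC4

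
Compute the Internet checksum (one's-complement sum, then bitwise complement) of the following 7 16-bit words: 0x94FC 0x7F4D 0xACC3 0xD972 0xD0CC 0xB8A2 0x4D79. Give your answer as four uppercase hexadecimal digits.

8E96

One's-complement addition (fold any carry out of bit 15 back into bit 0):
  0x94FC + 0x7F4D = 0x11449 → wrap carry → 0x144A
  0x144A + 0xACC3 = 0x0C10D
  0xC10D + 0xD972 = 0x19A7F → wrap carry → 0x9A80
  0x9A80 + 0xD0CC = 0x16B4C → wrap carry → 0x6B4D
  0x6B4D + 0xB8A2 = 0x123EF → wrap carry → 0x23F0
  0x23F0 + 0x4D79 = 0x07169
One's-complement sum = 0x7169.
Checksum = ~0x7169 & 0xFFFF = 0x8E96.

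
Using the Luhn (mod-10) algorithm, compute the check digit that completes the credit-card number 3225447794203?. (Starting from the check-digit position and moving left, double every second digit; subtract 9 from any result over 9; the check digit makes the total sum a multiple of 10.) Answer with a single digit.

6

Partial digits right→left: 3 0 2 4 9 7 7 4 4 5 2 2 3
Double every second digit counting from the check-digit position (so the 1st, 3rd, 5th, ... of the partial from the right).
  doubled (with −9 where >9): 6 4 9 5 8 4 6 → sum 42
  kept as-is: 0 4 7 4 5 2 → sum 22
Total = 42 + 22 = 64.
Check digit = (10 − (64 mod 10)) mod 10 = 6.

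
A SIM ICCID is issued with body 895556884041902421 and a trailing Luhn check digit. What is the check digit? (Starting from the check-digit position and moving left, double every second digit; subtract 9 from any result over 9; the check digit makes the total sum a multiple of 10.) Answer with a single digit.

Partial digits right→left: 1 2 4 2 0 9 1 4 0 4 8 8 6 5 5 5 9 8
Double every second digit counting from the check-digit position (so the 1st, 3rd, 5th, ... of the partial from the right).
  doubled (with −9 where >9): 2 8 0 2 0 7 3 1 9 → sum 32
  kept as-is: 2 2 9 4 4 8 5 5 8 → sum 47
Total = 32 + 47 = 79.
Check digit = (10 − (79 mod 10)) mod 10 = 1.

1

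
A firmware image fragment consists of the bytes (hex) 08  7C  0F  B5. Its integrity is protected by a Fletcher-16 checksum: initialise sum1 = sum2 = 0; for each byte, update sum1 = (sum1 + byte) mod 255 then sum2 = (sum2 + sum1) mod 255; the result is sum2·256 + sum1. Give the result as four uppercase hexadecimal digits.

Running sums (mod 255):
  after byte 0 (08): sum1=8, sum2=8
  after byte 1 (7C): sum1=132, sum2=140
  after byte 2 (0F): sum1=147, sum2=32
  after byte 3 (B5): sum1=73, sum2=105
Checksum = sum2·256 + sum1 = 105·256 + 73 = 26953 = 0x6949.

6949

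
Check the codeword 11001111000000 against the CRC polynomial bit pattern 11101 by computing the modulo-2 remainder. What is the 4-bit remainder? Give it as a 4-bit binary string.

Modulo-2 division of 11001111000000 by 11101:
  pos 0: 11001 XOR 11101 = 00100
  pos 2: 10011 XOR 11101 = 01110
  pos 3: 11101 XOR 11101 = 00000
Remainder = 0000 (zero — the frame passes the CRC check).

0000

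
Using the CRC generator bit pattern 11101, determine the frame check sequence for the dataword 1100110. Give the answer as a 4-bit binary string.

Append 4 zeros: 11001100000. Divide by 11101 (XOR where the leading bit is 1):
  pos 0: 11001 XOR 11101 = 00100
  pos 2: 10010 XOR 11101 = 01111
  pos 3: 11110 XOR 11101 = 00011
  pos 6: 11000 XOR 11101 = 00101
Remainder (last 4 bits) = 0101. This is the CRC / FCS.

0101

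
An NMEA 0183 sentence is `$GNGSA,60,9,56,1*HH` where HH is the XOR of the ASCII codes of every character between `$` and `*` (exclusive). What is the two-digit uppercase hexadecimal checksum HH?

51

XOR the ASCII codes of the payload characters:
  'G' = 0x47 → acc = 0x47
  'N' = 0x4E → acc = 0x09
  'G' = 0x47 → acc = 0x4E
  'S' = 0x53 → acc = 0x1D
  'A' = 0x41 → acc = 0x5C
  ',' = 0x2C → acc = 0x70
  '6' = 0x36 → acc = 0x46
  '0' = 0x30 → acc = 0x76
  ',' = 0x2C → acc = 0x5A
  '9' = 0x39 → acc = 0x63
  ',' = 0x2C → acc = 0x4F
  '5' = 0x35 → acc = 0x7A
  '6' = 0x36 → acc = 0x4C
  ',' = 0x2C → acc = 0x60
  '1' = 0x31 → acc = 0x51
Checksum = 0x51.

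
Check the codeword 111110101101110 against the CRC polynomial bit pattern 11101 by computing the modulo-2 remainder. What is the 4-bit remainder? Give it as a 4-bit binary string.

1000

Modulo-2 division of 111110101101110 by 11101:
  pos 0: 11111 XOR 11101 = 00010
  pos 3: 10010 XOR 11101 = 01111
  pos 4: 11111 XOR 11101 = 00010
  pos 7: 10101 XOR 11101 = 01000
  pos 8: 10001 XOR 11101 = 01100
  pos 9: 11001 XOR 11101 = 00100
Remainder = 1000 (nonzero — an error is detected).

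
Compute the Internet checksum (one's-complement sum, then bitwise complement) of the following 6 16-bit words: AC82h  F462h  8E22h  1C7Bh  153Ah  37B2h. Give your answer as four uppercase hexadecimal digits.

One's-complement addition (fold any carry out of bit 15 back into bit 0):
  0xAC82 + 0xF462 = 0x1A0E4 → wrap carry → 0xA0E5
  0xA0E5 + 0x8E22 = 0x12F07 → wrap carry → 0x2F08
  0x2F08 + 0x1C7B = 0x04B83
  0x4B83 + 0x153A = 0x060BD
  0x60BD + 0x37B2 = 0x0986F
One's-complement sum = 0x986F.
Checksum = ~0x986F & 0xFFFF = 0x6790.

6790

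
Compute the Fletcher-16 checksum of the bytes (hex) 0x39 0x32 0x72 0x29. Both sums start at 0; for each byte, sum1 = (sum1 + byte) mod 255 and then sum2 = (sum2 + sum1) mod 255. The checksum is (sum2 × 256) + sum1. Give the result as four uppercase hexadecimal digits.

Running sums (mod 255):
  after byte 0 (0x39): sum1=57, sum2=57
  after byte 1 (0x32): sum1=107, sum2=164
  after byte 2 (0x72): sum1=221, sum2=130
  after byte 3 (0x29): sum1=7, sum2=137
Checksum = sum2·256 + sum1 = 137·256 + 7 = 35079 = 0x8907.

8907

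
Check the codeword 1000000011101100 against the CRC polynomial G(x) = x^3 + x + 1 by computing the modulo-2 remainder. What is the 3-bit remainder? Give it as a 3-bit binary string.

110

Modulo-2 division of 1000000011101100 by 1011:
  pos 0: 1000 XOR 1011 = 0011
  pos 2: 1100 XOR 1011 = 0111
  pos 3: 1110 XOR 1011 = 0101
  pos 4: 1010 XOR 1011 = 0001
  pos 7: 1111 XOR 1011 = 0100
  pos 8: 1000 XOR 1011 = 0011
  pos 10: 1111 XOR 1011 = 0100
  pos 11: 1000 XOR 1011 = 0011
Remainder = 110 (nonzero — an error is detected).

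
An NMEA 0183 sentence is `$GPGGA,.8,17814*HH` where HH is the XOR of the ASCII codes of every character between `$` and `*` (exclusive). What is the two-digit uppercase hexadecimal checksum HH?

7B

XOR the ASCII codes of the payload characters:
  'G' = 0x47 → acc = 0x47
  'P' = 0x50 → acc = 0x17
  'G' = 0x47 → acc = 0x50
  'G' = 0x47 → acc = 0x17
  'A' = 0x41 → acc = 0x56
  ',' = 0x2C → acc = 0x7A
  '.' = 0x2E → acc = 0x54
  '8' = 0x38 → acc = 0x6C
  ',' = 0x2C → acc = 0x40
  '1' = 0x31 → acc = 0x71
  '7' = 0x37 → acc = 0x46
  '8' = 0x38 → acc = 0x7E
  '1' = 0x31 → acc = 0x4F
  '4' = 0x34 → acc = 0x7B
Checksum = 0x7B.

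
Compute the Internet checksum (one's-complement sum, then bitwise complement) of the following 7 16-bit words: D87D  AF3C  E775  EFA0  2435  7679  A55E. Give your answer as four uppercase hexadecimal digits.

6121

One's-complement addition (fold any carry out of bit 15 back into bit 0):
  0xD87D + 0xAF3C = 0x187B9 → wrap carry → 0x87BA
  0x87BA + 0xE775 = 0x16F2F → wrap carry → 0x6F30
  0x6F30 + 0xEFA0 = 0x15ED0 → wrap carry → 0x5ED1
  0x5ED1 + 0x2435 = 0x08306
  0x8306 + 0x7679 = 0x0F97F
  0xF97F + 0xA55E = 0x19EDD → wrap carry → 0x9EDE
One's-complement sum = 0x9EDE.
Checksum = ~0x9EDE & 0xFFFF = 0x6121.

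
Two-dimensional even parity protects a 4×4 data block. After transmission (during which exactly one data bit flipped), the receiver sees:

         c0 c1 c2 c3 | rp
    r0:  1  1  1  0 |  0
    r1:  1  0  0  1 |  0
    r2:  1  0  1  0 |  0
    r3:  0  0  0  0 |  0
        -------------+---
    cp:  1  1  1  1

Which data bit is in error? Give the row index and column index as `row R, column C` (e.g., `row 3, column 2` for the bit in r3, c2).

row 0, column 2

Recompute each row's even parity and compare to rp:
  r0: data parity 1, sent rp 0 → mismatch
  r1: data parity 0, sent rp 0 → ok
  r2: data parity 0, sent rp 0 → ok
  r3: data parity 0, sent rp 0 → ok
Recompute each column's even parity and compare to cp:
  c0: data parity 1, sent cp 1 → ok
  c1: data parity 1, sent cp 1 → ok
  c2: data parity 0, sent cp 1 → mismatch
  c3: data parity 1, sent cp 1 → ok
Exactly one row (r0) and one column (c2) fail → the flipped bit is at their intersection.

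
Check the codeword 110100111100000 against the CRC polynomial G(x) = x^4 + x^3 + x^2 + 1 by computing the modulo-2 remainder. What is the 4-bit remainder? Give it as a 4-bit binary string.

Modulo-2 division of 110100111100000 by 11101:
  pos 0: 11010 XOR 11101 = 00111
  pos 2: 11101 XOR 11101 = 00000
  pos 7: 11100 XOR 11101 = 00001
Remainder = 1000 (nonzero — an error is detected).

1000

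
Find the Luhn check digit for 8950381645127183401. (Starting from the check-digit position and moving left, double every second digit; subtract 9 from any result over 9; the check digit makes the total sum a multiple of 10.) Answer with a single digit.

Partial digits right→left: 1 0 4 3 8 1 7 2 1 5 4 6 1 8 3 0 5 9 8
Double every second digit counting from the check-digit position (so the 1st, 3rd, 5th, ... of the partial from the right).
  doubled (with −9 where >9): 2 8 7 5 2 8 2 6 1 7 → sum 48
  kept as-is: 0 3 1 2 5 6 8 0 9 → sum 34
Total = 48 + 34 = 82.
Check digit = (10 − (82 mod 10)) mod 10 = 8.

8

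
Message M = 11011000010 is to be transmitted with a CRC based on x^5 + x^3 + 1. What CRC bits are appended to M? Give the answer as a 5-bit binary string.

Append 5 zeros: 1101100001000000. Divide by 101001 (XOR where the leading bit is 1):
  pos 0: 110110 XOR 101001 = 011111
  pos 1: 111110 XOR 101001 = 010111
  pos 2: 101110 XOR 101001 = 000111
  pos 5: 111010 XOR 101001 = 010011
  pos 6: 100110 XOR 101001 = 001111
  pos 8: 111100 XOR 101001 = 010101
  pos 9: 101010 XOR 101001 = 000011
Remainder (last 5 bits) = 00110. This is the CRC / FCS.

00110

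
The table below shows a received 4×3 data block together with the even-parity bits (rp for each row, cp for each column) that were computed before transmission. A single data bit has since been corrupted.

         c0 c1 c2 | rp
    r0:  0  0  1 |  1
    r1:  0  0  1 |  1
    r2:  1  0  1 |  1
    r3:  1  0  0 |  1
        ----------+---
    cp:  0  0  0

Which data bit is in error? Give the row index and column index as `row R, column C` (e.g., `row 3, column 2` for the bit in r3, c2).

Recompute each row's even parity and compare to rp:
  r0: data parity 1, sent rp 1 → ok
  r1: data parity 1, sent rp 1 → ok
  r2: data parity 0, sent rp 1 → mismatch
  r3: data parity 1, sent rp 1 → ok
Recompute each column's even parity and compare to cp:
  c0: data parity 0, sent cp 0 → ok
  c1: data parity 0, sent cp 0 → ok
  c2: data parity 1, sent cp 0 → mismatch
Exactly one row (r2) and one column (c2) fail → the flipped bit is at their intersection.

row 2, column 2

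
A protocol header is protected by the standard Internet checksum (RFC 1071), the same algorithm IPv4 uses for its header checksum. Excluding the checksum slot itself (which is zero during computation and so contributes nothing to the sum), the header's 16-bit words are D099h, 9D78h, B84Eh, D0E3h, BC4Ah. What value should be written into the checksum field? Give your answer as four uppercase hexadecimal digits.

One's-complement addition (fold any carry out of bit 15 back into bit 0):
  0xD099 + 0x9D78 = 0x16E11 → wrap carry → 0x6E12
  0x6E12 + 0xB84E = 0x12660 → wrap carry → 0x2661
  0x2661 + 0xD0E3 = 0x0F744
  0xF744 + 0xBC4A = 0x1B38E → wrap carry → 0xB38F
One's-complement sum = 0xB38F.
Checksum = ~0xB38F & 0xFFFF = 0x4C70.

4C70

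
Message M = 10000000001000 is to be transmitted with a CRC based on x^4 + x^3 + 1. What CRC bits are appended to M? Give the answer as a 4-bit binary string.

0011

Append 4 zeros: 100000000010000000. Divide by 11001 (XOR where the leading bit is 1):
  pos 0: 10000 XOR 11001 = 01001
  pos 1: 10010 XOR 11001 = 01011
  pos 2: 10110 XOR 11001 = 01111
  pos 3: 11110 XOR 11001 = 00111
  pos 5: 11100 XOR 11001 = 00101
  pos 7: 10110 XOR 11001 = 01111
  pos 8: 11110 XOR 11001 = 00111
  pos 10: 11100 XOR 11001 = 00101
  pos 12: 10100 XOR 11001 = 01101
  pos 13: 11010 XOR 11001 = 00011
Remainder (last 4 bits) = 0011. This is the CRC / FCS.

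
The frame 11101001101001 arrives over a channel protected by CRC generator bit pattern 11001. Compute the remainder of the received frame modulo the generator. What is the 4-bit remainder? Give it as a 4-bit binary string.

0000

Modulo-2 division of 11101001101001 by 11001:
  pos 0: 11101 XOR 11001 = 00100
  pos 2: 10000 XOR 11001 = 01001
  pos 3: 10011 XOR 11001 = 01010
  pos 4: 10101 XOR 11001 = 01100
  pos 5: 11000 XOR 11001 = 00001
  pos 9: 11001 XOR 11001 = 00000
Remainder = 0000 (zero — the frame passes the CRC check).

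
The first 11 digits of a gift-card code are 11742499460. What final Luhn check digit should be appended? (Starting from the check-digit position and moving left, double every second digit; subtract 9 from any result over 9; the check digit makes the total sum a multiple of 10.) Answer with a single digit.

8

Partial digits right→left: 0 6 4 9 9 4 2 4 7 1 1
Double every second digit counting from the check-digit position (so the 1st, 3rd, 5th, ... of the partial from the right).
  doubled (with −9 where >9): 0 8 9 4 5 2 → sum 28
  kept as-is: 6 9 4 4 1 → sum 24
Total = 28 + 24 = 52.
Check digit = (10 − (52 mod 10)) mod 10 = 8.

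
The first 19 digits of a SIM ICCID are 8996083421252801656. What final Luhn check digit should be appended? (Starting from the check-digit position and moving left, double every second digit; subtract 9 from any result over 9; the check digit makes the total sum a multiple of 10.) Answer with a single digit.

Partial digits right→left: 6 5 6 1 0 8 2 5 2 1 2 4 3 8 0 6 9 9 8
Double every second digit counting from the check-digit position (so the 1st, 3rd, 5th, ... of the partial from the right).
  doubled (with −9 where >9): 3 3 0 4 4 4 6 0 9 7 → sum 40
  kept as-is: 5 1 8 5 1 4 8 6 9 → sum 47
Total = 40 + 47 = 87.
Check digit = (10 − (87 mod 10)) mod 10 = 3.

3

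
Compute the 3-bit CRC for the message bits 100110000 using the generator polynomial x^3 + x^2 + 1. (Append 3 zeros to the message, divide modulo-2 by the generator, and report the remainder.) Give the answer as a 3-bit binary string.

Append 3 zeros: 100110000000. Divide by 1101 (XOR where the leading bit is 1):
  pos 0: 1001 XOR 1101 = 0100
  pos 1: 1001 XOR 1101 = 0100
  pos 2: 1000 XOR 1101 = 0101
  pos 3: 1010 XOR 1101 = 0111
  pos 4: 1110 XOR 1101 = 0011
  pos 6: 1100 XOR 1101 = 0001
Remainder (last 3 bits) = 100. This is the CRC / FCS.

100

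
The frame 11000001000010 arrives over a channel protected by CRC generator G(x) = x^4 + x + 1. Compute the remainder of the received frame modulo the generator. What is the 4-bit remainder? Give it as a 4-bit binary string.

Modulo-2 division of 11000001000010 by 10011:
  pos 0: 11000 XOR 10011 = 01011
  pos 1: 10110 XOR 10011 = 00101
  pos 3: 10101 XOR 10011 = 00110
  pos 5: 11000 XOR 10011 = 01011
  pos 6: 10110 XOR 10011 = 00101
  pos 8: 10101 XOR 10011 = 00110
Remainder = 1100 (nonzero — an error is detected).

1100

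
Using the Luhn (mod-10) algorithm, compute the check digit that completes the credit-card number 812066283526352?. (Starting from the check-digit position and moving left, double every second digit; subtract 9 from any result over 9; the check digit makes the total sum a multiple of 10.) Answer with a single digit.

Partial digits right→left: 2 5 3 6 2 5 3 8 2 6 6 0 2 1 8
Double every second digit counting from the check-digit position (so the 1st, 3rd, 5th, ... of the partial from the right).
  doubled (with −9 where >9): 4 6 4 6 4 3 4 7 → sum 38
  kept as-is: 5 6 5 8 6 0 1 → sum 31
Total = 38 + 31 = 69.
Check digit = (10 − (69 mod 10)) mod 10 = 1.

1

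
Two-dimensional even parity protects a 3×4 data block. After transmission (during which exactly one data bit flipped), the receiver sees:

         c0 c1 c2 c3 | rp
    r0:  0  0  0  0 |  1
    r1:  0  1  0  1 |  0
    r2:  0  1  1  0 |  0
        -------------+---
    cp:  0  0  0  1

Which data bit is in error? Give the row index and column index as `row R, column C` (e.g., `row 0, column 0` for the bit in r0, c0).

row 0, column 2

Recompute each row's even parity and compare to rp:
  r0: data parity 0, sent rp 1 → mismatch
  r1: data parity 0, sent rp 0 → ok
  r2: data parity 0, sent rp 0 → ok
Recompute each column's even parity and compare to cp:
  c0: data parity 0, sent cp 0 → ok
  c1: data parity 0, sent cp 0 → ok
  c2: data parity 1, sent cp 0 → mismatch
  c3: data parity 1, sent cp 1 → ok
Exactly one row (r0) and one column (c2) fail → the flipped bit is at their intersection.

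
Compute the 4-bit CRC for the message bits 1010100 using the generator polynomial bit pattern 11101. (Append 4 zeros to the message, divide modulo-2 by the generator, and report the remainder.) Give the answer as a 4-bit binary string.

0100

Append 4 zeros: 10101000000. Divide by 11101 (XOR where the leading bit is 1):
  pos 0: 10101 XOR 11101 = 01000
  pos 1: 10000 XOR 11101 = 01101
  pos 2: 11010 XOR 11101 = 00111
  pos 4: 11100 XOR 11101 = 00001
Remainder (last 4 bits) = 0100. This is the CRC / FCS.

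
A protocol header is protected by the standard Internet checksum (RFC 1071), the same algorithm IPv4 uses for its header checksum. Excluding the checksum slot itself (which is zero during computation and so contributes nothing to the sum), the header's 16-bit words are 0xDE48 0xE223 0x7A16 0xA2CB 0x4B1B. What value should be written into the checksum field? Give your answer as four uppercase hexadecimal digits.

D795

One's-complement addition (fold any carry out of bit 15 back into bit 0):
  0xDE48 + 0xE223 = 0x1C06B → wrap carry → 0xC06C
  0xC06C + 0x7A16 = 0x13A82 → wrap carry → 0x3A83
  0x3A83 + 0xA2CB = 0x0DD4E
  0xDD4E + 0x4B1B = 0x12869 → wrap carry → 0x286A
One's-complement sum = 0x286A.
Checksum = ~0x286A & 0xFFFF = 0xD795.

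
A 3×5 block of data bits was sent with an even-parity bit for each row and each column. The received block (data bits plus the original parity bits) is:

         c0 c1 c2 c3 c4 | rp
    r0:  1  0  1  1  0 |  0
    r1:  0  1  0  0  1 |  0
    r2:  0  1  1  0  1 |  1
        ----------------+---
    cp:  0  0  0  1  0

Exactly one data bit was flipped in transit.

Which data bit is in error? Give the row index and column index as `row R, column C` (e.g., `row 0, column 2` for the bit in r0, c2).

row 0, column 0

Recompute each row's even parity and compare to rp:
  r0: data parity 1, sent rp 0 → mismatch
  r1: data parity 0, sent rp 0 → ok
  r2: data parity 1, sent rp 1 → ok
Recompute each column's even parity and compare to cp:
  c0: data parity 1, sent cp 0 → mismatch
  c1: data parity 0, sent cp 0 → ok
  c2: data parity 0, sent cp 0 → ok
  c3: data parity 1, sent cp 1 → ok
  c4: data parity 0, sent cp 0 → ok
Exactly one row (r0) and one column (c0) fail → the flipped bit is at their intersection.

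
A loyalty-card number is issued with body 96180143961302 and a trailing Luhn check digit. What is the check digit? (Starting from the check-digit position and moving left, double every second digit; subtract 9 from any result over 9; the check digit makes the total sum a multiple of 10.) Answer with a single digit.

5

Partial digits right→left: 2 0 3 1 6 9 3 4 1 0 8 1 6 9
Double every second digit counting from the check-digit position (so the 1st, 3rd, 5th, ... of the partial from the right).
  doubled (with −9 where >9): 4 6 3 6 2 7 3 → sum 31
  kept as-is: 0 1 9 4 0 1 9 → sum 24
Total = 31 + 24 = 55.
Check digit = (10 − (55 mod 10)) mod 10 = 5.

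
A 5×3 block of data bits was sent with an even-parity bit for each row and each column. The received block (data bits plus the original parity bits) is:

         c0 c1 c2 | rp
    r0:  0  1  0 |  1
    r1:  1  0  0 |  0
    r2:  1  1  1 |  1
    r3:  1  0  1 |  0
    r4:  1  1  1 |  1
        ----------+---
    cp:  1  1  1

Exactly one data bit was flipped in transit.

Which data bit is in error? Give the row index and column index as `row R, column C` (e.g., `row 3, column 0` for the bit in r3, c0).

row 1, column 0

Recompute each row's even parity and compare to rp:
  r0: data parity 1, sent rp 1 → ok
  r1: data parity 1, sent rp 0 → mismatch
  r2: data parity 1, sent rp 1 → ok
  r3: data parity 0, sent rp 0 → ok
  r4: data parity 1, sent rp 1 → ok
Recompute each column's even parity and compare to cp:
  c0: data parity 0, sent cp 1 → mismatch
  c1: data parity 1, sent cp 1 → ok
  c2: data parity 1, sent cp 1 → ok
Exactly one row (r1) and one column (c0) fail → the flipped bit is at their intersection.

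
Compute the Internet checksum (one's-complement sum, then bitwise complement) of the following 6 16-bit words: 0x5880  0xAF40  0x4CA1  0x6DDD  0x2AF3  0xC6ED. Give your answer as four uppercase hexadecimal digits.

4BDF

One's-complement addition (fold any carry out of bit 15 back into bit 0):
  0x5880 + 0xAF40 = 0x107C0 → wrap carry → 0x07C1
  0x07C1 + 0x4CA1 = 0x05462
  0x5462 + 0x6DDD = 0x0C23F
  0xC23F + 0x2AF3 = 0x0ED32
  0xED32 + 0xC6ED = 0x1B41F → wrap carry → 0xB420
One's-complement sum = 0xB420.
Checksum = ~0xB420 & 0xFFFF = 0x4BDF.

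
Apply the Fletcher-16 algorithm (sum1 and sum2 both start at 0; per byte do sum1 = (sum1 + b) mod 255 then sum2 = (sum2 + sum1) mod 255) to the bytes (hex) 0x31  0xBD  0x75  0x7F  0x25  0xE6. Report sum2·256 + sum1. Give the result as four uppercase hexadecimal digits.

61EF

Running sums (mod 255):
  after byte 0 (0x31): sum1=49, sum2=49
  after byte 1 (0xBD): sum1=238, sum2=32
  after byte 2 (0x75): sum1=100, sum2=132
  after byte 3 (0x7F): sum1=227, sum2=104
  after byte 4 (0x25): sum1=9, sum2=113
  after byte 5 (0xE6): sum1=239, sum2=97
Checksum = sum2·256 + sum1 = 97·256 + 239 = 25071 = 0x61EF.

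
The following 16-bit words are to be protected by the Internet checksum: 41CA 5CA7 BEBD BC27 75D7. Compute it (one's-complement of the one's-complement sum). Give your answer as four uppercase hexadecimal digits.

70D1

One's-complement addition (fold any carry out of bit 15 back into bit 0):
  0x41CA + 0x5CA7 = 0x09E71
  0x9E71 + 0xBEBD = 0x15D2E → wrap carry → 0x5D2F
  0x5D2F + 0xBC27 = 0x11956 → wrap carry → 0x1957
  0x1957 + 0x75D7 = 0x08F2E
One's-complement sum = 0x8F2E.
Checksum = ~0x8F2E & 0xFFFF = 0x70D1.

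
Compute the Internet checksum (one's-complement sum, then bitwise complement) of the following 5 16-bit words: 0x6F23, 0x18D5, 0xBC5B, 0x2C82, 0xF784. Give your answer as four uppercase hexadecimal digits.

One's-complement addition (fold any carry out of bit 15 back into bit 0):
  0x6F23 + 0x18D5 = 0x087F8
  0x87F8 + 0xBC5B = 0x14453 → wrap carry → 0x4454
  0x4454 + 0x2C82 = 0x070D6
  0x70D6 + 0xF784 = 0x1685A → wrap carry → 0x685B
One's-complement sum = 0x685B.
Checksum = ~0x685B & 0xFFFF = 0x97A4.

97A4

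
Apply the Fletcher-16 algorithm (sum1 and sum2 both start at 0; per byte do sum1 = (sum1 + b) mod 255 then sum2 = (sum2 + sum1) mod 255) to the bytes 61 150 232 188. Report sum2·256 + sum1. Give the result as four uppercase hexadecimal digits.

4779

Running sums (mod 255):
  after byte 0 (61): sum1=61, sum2=61
  after byte 1 (150): sum1=211, sum2=17
  after byte 2 (232): sum1=188, sum2=205
  after byte 3 (188): sum1=121, sum2=71
Checksum = sum2·256 + sum1 = 71·256 + 121 = 18297 = 0x4779.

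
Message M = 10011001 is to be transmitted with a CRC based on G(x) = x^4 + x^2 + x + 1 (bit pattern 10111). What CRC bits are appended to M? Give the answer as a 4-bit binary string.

Append 4 zeros: 100110010000. Divide by 10111 (XOR where the leading bit is 1):
  pos 0: 10011 XOR 10111 = 00100
  pos 2: 10000 XOR 10111 = 00111
  pos 4: 11110 XOR 10111 = 01001
  pos 5: 10010 XOR 10111 = 00101
  pos 7: 10100 XOR 10111 = 00011
Remainder (last 4 bits) = 0011. This is the CRC / FCS.

0011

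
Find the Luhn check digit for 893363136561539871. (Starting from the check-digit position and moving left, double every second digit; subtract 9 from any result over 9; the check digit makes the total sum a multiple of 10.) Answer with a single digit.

4

Partial digits right→left: 1 7 8 9 3 5 1 6 5 6 3 1 3 6 3 3 9 8
Double every second digit counting from the check-digit position (so the 1st, 3rd, 5th, ... of the partial from the right).
  doubled (with −9 where >9): 2 7 6 2 1 6 6 6 9 → sum 45
  kept as-is: 7 9 5 6 6 1 6 3 8 → sum 51
Total = 45 + 51 = 96.
Check digit = (10 − (96 mod 10)) mod 10 = 4.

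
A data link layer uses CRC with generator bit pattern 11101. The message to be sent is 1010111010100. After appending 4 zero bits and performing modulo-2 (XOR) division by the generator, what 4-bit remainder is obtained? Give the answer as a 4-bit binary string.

Append 4 zeros: 10101110101000000. Divide by 11101 (XOR where the leading bit is 1):
  pos 0: 10101 XOR 11101 = 01000
  pos 1: 10001 XOR 11101 = 01100
  pos 2: 11001 XOR 11101 = 00100
  pos 4: 10001 XOR 11101 = 01100
  pos 5: 11000 XOR 11101 = 00101
  pos 7: 10110 XOR 11101 = 01011
  pos 8: 10110 XOR 11101 = 01011
  pos 9: 10110 XOR 11101 = 01011
  pos 10: 10110 XOR 11101 = 01011
  pos 11: 10110 XOR 11101 = 01011
  pos 12: 10110 XOR 11101 = 01011
Remainder (last 4 bits) = 1011. This is the CRC / FCS.

1011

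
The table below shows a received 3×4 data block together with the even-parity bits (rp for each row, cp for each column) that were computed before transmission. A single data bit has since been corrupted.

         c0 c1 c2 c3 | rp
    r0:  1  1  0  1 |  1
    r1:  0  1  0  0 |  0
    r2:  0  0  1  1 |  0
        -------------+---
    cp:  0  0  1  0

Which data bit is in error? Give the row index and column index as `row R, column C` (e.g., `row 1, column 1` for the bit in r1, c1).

Recompute each row's even parity and compare to rp:
  r0: data parity 1, sent rp 1 → ok
  r1: data parity 1, sent rp 0 → mismatch
  r2: data parity 0, sent rp 0 → ok
Recompute each column's even parity and compare to cp:
  c0: data parity 1, sent cp 0 → mismatch
  c1: data parity 0, sent cp 0 → ok
  c2: data parity 1, sent cp 1 → ok
  c3: data parity 0, sent cp 0 → ok
Exactly one row (r1) and one column (c0) fail → the flipped bit is at their intersection.

row 1, column 0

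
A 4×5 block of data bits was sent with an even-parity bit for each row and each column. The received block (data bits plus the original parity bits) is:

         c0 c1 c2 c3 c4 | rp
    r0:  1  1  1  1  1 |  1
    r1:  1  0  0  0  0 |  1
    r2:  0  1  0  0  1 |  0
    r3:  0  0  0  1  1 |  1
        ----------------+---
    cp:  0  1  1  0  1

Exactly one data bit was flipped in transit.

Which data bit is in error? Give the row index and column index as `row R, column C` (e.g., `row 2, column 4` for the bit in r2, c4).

Recompute each row's even parity and compare to rp:
  r0: data parity 1, sent rp 1 → ok
  r1: data parity 1, sent rp 1 → ok
  r2: data parity 0, sent rp 0 → ok
  r3: data parity 0, sent rp 1 → mismatch
Recompute each column's even parity and compare to cp:
  c0: data parity 0, sent cp 0 → ok
  c1: data parity 0, sent cp 1 → mismatch
  c2: data parity 1, sent cp 1 → ok
  c3: data parity 0, sent cp 0 → ok
  c4: data parity 1, sent cp 1 → ok
Exactly one row (r3) and one column (c1) fail → the flipped bit is at their intersection.

row 3, column 1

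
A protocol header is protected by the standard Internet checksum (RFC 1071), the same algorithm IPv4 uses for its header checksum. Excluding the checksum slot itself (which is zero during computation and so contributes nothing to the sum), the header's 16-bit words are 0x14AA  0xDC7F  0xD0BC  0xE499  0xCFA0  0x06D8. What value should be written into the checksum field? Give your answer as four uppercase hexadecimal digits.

8306

One's-complement addition (fold any carry out of bit 15 back into bit 0):
  0x14AA + 0xDC7F = 0x0F129
  0xF129 + 0xD0BC = 0x1C1E5 → wrap carry → 0xC1E6
  0xC1E6 + 0xE499 = 0x1A67F → wrap carry → 0xA680
  0xA680 + 0xCFA0 = 0x17620 → wrap carry → 0x7621
  0x7621 + 0x06D8 = 0x07CF9
One's-complement sum = 0x7CF9.
Checksum = ~0x7CF9 & 0xFFFF = 0x8306.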